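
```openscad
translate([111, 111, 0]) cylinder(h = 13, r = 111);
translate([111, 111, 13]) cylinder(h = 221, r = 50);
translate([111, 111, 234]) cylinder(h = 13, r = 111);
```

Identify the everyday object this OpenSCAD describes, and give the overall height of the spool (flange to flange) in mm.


A spool. The overall height is 247 mm.

Three coaxial cylinders, large–small–large — a spool. Two 13 mm flanges and a 221 mm core give 13 + 221 + 13 = 247 mm.


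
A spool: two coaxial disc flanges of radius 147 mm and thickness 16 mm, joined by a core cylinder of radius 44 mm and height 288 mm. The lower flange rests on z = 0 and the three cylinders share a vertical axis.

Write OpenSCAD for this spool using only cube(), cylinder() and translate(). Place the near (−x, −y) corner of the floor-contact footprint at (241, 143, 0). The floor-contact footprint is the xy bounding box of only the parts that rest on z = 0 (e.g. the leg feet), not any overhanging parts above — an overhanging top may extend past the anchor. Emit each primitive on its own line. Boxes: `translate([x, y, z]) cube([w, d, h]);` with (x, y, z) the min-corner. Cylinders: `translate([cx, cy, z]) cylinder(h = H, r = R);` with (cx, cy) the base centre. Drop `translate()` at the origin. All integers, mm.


translate([388, 290, 0]) cylinder(h = 16, r = 147);
translate([388, 290, 16]) cylinder(h = 288, r = 44);
translate([388, 290, 304]) cylinder(h = 16, r = 147);


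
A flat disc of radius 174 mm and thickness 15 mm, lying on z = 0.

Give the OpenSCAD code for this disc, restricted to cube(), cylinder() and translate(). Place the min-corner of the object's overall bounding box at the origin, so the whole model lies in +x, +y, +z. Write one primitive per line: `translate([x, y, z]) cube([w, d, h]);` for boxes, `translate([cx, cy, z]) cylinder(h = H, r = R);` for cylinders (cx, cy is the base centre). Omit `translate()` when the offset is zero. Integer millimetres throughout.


translate([174, 174, 0]) cylinder(h = 15, r = 174);


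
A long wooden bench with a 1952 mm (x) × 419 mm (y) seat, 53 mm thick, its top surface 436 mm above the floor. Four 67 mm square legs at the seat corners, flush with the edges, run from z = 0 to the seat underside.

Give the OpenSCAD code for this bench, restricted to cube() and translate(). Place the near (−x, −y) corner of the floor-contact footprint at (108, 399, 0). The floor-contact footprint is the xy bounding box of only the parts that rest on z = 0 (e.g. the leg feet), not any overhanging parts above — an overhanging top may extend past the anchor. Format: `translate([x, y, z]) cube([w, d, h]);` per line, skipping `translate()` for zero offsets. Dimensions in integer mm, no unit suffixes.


translate([108, 399, 383]) cube([1952, 419, 53]);
translate([108, 399, 0]) cube([67, 67, 383]);
translate([108, 751, 0]) cube([67, 67, 383]);
translate([1993, 399, 0]) cube([67, 67, 383]);
translate([1993, 751, 0]) cube([67, 67, 383]);


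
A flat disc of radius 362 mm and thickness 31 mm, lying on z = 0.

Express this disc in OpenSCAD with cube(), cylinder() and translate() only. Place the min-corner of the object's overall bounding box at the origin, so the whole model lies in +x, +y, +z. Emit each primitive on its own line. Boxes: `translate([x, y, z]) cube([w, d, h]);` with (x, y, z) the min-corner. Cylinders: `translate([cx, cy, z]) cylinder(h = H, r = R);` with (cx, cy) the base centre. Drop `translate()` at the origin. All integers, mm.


translate([362, 362, 0]) cylinder(h = 31, r = 362);


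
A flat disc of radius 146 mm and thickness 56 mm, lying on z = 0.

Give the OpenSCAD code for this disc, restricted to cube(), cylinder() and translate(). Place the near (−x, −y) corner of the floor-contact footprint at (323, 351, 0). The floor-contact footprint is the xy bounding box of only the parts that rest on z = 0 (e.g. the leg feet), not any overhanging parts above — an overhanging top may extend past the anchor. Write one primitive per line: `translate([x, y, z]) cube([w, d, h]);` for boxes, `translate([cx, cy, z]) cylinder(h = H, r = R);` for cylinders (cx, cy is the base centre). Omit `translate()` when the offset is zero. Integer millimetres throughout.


translate([469, 497, 0]) cylinder(h = 56, r = 146);


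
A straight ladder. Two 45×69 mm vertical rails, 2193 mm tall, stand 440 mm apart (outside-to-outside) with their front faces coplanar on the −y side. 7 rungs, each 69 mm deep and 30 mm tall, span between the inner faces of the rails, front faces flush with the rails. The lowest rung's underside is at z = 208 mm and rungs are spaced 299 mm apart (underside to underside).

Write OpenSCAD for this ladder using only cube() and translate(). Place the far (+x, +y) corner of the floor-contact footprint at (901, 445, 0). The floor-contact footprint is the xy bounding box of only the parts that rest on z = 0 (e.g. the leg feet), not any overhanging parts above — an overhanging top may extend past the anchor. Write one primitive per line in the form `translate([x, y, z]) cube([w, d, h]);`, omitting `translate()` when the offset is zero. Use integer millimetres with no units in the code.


translate([461, 376, 0]) cube([45, 69, 2193]);
translate([856, 376, 0]) cube([45, 69, 2193]);
translate([506, 376, 208]) cube([350, 69, 30]);
translate([506, 376, 507]) cube([350, 69, 30]);
translate([506, 376, 806]) cube([350, 69, 30]);
translate([506, 376, 1105]) cube([350, 69, 30]);
translate([506, 376, 1404]) cube([350, 69, 30]);
translate([506, 376, 1703]) cube([350, 69, 30]);
translate([506, 376, 2002]) cube([350, 69, 30]);


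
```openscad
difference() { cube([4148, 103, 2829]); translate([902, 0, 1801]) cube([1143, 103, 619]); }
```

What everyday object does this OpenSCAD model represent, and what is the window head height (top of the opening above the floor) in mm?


A wall with a window opening. The window head height is 2420 mm.

A wall with a rectangular opening subtracted — a window. Sill at z = 1801, opening 619 mm tall, so the head is at 1801 + 619 = 2420 mm.


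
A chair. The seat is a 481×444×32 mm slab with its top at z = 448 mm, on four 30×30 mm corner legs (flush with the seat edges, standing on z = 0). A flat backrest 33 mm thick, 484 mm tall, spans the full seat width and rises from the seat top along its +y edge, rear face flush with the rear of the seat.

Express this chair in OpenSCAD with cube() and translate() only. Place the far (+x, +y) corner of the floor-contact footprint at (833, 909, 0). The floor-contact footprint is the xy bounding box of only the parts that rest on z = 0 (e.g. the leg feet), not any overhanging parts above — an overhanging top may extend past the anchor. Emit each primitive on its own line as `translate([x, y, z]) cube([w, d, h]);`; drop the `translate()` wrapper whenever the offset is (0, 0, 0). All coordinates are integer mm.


// leg_h = 448 - 32 = 416
translate([352, 465, 416]) cube([481, 444, 32]);
translate([352, 465, 0]) cube([30, 30, 416]);
translate([803, 465, 0]) cube([30, 30, 416]);
translate([352, 879, 0]) cube([30, 30, 416]);
translate([803, 879, 0]) cube([30, 30, 416]);
translate([352, 876, 448]) cube([481, 33, 484]);


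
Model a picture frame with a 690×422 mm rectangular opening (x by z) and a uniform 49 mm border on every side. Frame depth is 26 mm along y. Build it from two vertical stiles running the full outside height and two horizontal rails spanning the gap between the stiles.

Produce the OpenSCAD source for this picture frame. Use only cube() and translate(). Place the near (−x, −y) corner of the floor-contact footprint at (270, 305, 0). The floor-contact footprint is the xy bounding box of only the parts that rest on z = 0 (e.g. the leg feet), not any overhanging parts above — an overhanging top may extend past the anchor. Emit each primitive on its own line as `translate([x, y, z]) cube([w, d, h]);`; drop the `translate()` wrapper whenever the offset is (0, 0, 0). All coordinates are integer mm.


translate([270, 305, 0]) cube([49, 26, 520]);
translate([1009, 305, 0]) cube([49, 26, 520]);
translate([319, 305, 0]) cube([690, 26, 49]);
translate([319, 305, 471]) cube([690, 26, 49]);


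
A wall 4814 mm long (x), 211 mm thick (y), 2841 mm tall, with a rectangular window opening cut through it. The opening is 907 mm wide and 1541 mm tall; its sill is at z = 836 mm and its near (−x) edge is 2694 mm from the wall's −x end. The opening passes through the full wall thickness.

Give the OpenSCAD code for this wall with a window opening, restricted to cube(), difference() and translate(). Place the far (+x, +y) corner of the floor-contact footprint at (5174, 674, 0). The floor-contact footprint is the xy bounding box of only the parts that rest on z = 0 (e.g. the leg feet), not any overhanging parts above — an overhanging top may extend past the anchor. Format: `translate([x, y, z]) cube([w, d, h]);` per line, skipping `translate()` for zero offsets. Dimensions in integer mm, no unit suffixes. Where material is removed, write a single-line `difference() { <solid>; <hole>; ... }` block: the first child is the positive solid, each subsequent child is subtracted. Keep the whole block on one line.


difference() { translate([360, 463, 0]) cube([4814, 211, 2841]); translate([3054, 463, 836]) cube([907, 211, 1541]); }


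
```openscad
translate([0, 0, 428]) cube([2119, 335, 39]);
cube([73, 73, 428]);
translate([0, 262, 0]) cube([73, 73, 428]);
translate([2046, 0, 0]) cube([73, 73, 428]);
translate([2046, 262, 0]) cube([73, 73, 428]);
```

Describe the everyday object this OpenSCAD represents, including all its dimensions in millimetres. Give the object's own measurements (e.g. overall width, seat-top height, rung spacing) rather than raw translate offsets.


A long wooden bench with a 2119 mm (x) × 335 mm (y) seat, 39 mm thick, its top surface 467 mm above the floor. Four 73 mm square legs at the seat corners, flush with the edges, run from z = 0 to the seat underside.


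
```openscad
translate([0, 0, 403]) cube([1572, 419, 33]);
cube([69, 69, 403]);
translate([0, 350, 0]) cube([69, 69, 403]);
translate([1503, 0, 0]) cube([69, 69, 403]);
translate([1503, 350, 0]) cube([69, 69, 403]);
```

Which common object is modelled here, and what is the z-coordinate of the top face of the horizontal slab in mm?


A bench. The seat-top height is 436 mm.

A long slab on four corner posts — a bench. The slab sits at z = 403 with thickness 33, so the top is 403 + 33 = 436 mm.


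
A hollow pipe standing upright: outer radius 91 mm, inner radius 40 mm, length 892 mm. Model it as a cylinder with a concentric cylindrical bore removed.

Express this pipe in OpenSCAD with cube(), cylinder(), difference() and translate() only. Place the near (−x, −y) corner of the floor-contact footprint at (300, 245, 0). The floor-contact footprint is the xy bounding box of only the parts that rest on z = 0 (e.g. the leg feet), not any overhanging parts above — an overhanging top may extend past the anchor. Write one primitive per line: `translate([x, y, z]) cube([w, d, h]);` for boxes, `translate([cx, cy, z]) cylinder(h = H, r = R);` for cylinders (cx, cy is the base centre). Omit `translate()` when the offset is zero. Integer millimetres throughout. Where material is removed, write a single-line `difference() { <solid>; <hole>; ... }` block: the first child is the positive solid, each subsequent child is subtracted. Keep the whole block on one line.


difference() { translate([391, 336, 0]) cylinder(h = 892, r = 91); translate([391, 336, 0]) cylinder(h = 892, r = 40); }


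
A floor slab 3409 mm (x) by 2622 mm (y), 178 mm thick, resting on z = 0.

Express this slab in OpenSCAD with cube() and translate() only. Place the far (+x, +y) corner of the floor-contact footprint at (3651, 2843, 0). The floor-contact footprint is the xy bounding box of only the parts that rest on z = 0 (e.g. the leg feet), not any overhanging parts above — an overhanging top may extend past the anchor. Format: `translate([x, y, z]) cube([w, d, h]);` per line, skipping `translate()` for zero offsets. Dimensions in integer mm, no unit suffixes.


translate([242, 221, 0]) cube([3409, 2622, 178]);


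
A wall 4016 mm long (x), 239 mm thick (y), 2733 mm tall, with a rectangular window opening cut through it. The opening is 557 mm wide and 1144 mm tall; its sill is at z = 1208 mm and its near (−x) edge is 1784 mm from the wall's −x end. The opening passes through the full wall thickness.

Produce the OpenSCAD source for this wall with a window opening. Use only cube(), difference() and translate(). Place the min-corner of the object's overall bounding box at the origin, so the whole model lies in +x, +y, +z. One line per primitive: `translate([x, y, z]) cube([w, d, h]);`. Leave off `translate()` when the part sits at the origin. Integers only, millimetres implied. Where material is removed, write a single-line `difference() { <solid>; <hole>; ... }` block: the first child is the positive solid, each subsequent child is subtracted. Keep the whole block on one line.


difference() { cube([4016, 239, 2733]); translate([1784, 0, 1208]) cube([557, 239, 1144]); }


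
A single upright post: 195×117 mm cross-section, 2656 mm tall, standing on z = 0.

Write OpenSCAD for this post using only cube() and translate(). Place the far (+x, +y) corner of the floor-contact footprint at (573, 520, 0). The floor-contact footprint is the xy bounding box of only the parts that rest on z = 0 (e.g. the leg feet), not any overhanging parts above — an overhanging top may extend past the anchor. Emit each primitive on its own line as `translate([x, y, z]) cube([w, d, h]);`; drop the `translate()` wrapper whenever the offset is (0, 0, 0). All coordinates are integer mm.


translate([378, 403, 0]) cube([195, 117, 2656]);


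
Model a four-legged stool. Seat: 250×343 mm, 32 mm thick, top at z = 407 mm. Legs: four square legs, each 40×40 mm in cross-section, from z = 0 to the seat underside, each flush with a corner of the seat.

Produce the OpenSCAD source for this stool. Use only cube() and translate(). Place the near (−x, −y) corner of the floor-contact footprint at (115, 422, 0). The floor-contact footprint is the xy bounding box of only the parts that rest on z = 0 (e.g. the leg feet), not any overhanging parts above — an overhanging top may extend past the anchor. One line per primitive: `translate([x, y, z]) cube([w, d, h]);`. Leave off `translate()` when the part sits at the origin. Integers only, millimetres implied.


translate([115, 422, 375]) cube([250, 343, 32]);
translate([115, 422, 0]) cube([40, 40, 375]);
translate([325, 422, 0]) cube([40, 40, 375]);
translate([115, 725, 0]) cube([40, 40, 375]);
translate([325, 725, 0]) cube([40, 40, 375]);


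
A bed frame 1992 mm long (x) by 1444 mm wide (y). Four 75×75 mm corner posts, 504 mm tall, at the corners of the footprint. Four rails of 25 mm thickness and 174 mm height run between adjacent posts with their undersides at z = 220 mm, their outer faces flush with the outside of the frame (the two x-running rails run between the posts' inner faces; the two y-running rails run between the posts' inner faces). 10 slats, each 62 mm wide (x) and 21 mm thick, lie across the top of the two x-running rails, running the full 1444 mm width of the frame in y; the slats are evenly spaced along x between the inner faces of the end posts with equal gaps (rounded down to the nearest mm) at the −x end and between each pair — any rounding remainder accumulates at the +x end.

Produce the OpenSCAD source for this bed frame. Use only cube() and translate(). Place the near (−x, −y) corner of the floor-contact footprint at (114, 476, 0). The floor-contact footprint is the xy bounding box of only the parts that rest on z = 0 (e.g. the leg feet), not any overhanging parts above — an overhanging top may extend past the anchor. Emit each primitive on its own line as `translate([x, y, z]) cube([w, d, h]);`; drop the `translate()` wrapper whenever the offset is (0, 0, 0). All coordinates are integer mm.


translate([114, 476, 0]) cube([75, 75, 504]);
translate([114, 1845, 0]) cube([75, 75, 504]);
translate([2031, 476, 0]) cube([75, 75, 504]);
translate([2031, 1845, 0]) cube([75, 75, 504]);
translate([189, 476, 220]) cube([1842, 25, 174]);
translate([189, 1895, 220]) cube([1842, 25, 174]);
translate([114, 551, 220]) cube([25, 1294, 174]);
translate([2081, 551, 220]) cube([25, 1294, 174]);
translate([300, 476, 394]) cube([62, 1444, 21]);
translate([473, 476, 394]) cube([62, 1444, 21]);
translate([646, 476, 394]) cube([62, 1444, 21]);
translate([819, 476, 394]) cube([62, 1444, 21]);
translate([992, 476, 394]) cube([62, 1444, 21]);
translate([1165, 476, 394]) cube([62, 1444, 21]);
translate([1338, 476, 394]) cube([62, 1444, 21]);
translate([1511, 476, 394]) cube([62, 1444, 21]);
translate([1684, 476, 394]) cube([62, 1444, 21]);
translate([1857, 476, 394]) cube([62, 1444, 21]);


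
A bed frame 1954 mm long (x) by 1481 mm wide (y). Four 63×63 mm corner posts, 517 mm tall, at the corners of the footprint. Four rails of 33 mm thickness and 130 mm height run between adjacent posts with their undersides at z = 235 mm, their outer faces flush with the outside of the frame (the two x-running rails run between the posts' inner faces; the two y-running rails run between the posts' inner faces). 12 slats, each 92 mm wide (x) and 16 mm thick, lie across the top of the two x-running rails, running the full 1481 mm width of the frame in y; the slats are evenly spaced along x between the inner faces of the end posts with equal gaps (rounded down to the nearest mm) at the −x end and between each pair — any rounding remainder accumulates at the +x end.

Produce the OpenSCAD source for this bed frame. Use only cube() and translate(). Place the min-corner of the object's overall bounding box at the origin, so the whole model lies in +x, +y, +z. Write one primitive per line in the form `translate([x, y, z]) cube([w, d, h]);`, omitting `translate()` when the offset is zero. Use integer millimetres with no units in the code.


cube([63, 63, 517]);
translate([0, 1418, 0]) cube([63, 63, 517]);
translate([1891, 0, 0]) cube([63, 63, 517]);
translate([1891, 1418, 0]) cube([63, 63, 517]);
translate([63, 0, 235]) cube([1828, 33, 130]);
translate([63, 1448, 235]) cube([1828, 33, 130]);
translate([0, 63, 235]) cube([33, 1355, 130]);
translate([1921, 63, 235]) cube([33, 1355, 130]);
translate([118, 0, 365]) cube([92, 1481, 16]);
translate([265, 0, 365]) cube([92, 1481, 16]);
translate([412, 0, 365]) cube([92, 1481, 16]);
translate([559, 0, 365]) cube([92, 1481, 16]);
translate([706, 0, 365]) cube([92, 1481, 16]);
translate([853, 0, 365]) cube([92, 1481, 16]);
translate([1000, 0, 365]) cube([92, 1481, 16]);
translate([1147, 0, 365]) cube([92, 1481, 16]);
translate([1294, 0, 365]) cube([92, 1481, 16]);
translate([1441, 0, 365]) cube([92, 1481, 16]);
translate([1588, 0, 365]) cube([92, 1481, 16]);
translate([1735, 0, 365]) cube([92, 1481, 16]);


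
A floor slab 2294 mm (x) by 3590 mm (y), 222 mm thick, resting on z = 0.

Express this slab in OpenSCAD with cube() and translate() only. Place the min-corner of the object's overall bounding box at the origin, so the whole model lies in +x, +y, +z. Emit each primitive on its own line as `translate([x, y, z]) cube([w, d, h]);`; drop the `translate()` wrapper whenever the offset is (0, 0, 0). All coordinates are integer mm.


cube([2294, 3590, 222]);


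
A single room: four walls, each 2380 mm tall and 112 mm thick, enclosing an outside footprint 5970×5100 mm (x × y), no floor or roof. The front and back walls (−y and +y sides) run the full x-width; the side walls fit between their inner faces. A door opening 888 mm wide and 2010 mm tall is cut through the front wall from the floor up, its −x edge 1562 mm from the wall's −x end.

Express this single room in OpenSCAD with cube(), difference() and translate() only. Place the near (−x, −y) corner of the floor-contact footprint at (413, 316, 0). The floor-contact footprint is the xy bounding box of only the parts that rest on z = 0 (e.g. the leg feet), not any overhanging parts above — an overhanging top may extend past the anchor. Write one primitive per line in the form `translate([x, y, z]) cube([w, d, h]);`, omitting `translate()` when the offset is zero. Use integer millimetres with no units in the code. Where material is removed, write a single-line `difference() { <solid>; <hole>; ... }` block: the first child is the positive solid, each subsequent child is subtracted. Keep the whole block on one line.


difference() { translate([413, 316, 0]) cube([5970, 112, 2380]); translate([1975, 316, 0]) cube([888, 112, 2010]); }
translate([413, 5304, 0]) cube([5970, 112, 2380]);
translate([413, 428, 0]) cube([112, 4876, 2380]);
translate([6271, 428, 0]) cube([112, 4876, 2380]);


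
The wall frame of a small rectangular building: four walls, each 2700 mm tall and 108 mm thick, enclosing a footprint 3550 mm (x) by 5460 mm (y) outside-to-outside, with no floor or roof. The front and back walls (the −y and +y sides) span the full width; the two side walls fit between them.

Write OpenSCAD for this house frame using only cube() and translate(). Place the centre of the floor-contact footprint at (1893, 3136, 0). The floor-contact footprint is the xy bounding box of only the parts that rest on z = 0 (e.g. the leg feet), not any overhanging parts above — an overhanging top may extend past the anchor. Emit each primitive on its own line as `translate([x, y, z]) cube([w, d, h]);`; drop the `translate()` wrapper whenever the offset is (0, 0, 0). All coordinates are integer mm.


translate([118, 406, 0]) cube([3550, 108, 2700]);
translate([118, 5758, 0]) cube([3550, 108, 2700]);
translate([118, 514, 0]) cube([108, 5244, 2700]);
translate([3560, 514, 0]) cube([108, 5244, 2700]);


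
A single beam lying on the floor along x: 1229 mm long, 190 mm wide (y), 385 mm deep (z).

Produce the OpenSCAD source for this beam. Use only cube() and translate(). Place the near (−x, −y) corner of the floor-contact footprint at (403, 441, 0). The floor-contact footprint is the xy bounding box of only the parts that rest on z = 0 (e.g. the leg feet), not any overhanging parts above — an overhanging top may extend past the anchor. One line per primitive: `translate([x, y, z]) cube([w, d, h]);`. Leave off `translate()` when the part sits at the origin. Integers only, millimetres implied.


translate([403, 441, 0]) cube([1229, 190, 385]);


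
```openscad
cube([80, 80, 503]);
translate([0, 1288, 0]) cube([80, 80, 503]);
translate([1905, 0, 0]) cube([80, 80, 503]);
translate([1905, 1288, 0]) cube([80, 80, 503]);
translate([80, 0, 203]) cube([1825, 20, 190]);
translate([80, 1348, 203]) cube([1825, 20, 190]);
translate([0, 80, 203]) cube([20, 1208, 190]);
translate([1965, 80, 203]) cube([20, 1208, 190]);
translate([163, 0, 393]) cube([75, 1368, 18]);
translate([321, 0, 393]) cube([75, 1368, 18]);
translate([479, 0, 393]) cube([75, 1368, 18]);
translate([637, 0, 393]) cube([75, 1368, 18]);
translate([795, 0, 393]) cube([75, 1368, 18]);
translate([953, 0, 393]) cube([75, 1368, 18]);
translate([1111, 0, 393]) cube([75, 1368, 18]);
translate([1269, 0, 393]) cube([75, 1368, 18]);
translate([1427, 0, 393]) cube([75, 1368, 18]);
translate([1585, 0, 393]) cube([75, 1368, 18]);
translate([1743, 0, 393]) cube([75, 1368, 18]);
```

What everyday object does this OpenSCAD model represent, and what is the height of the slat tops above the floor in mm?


A bed frame. The slat-top height is 411 mm.

Four posts, four rails, and a row of slats — a bed frame. Slats sit on the rails at z = 203 + 190 = 393; with slat thickness 18, the top is 411 mm.


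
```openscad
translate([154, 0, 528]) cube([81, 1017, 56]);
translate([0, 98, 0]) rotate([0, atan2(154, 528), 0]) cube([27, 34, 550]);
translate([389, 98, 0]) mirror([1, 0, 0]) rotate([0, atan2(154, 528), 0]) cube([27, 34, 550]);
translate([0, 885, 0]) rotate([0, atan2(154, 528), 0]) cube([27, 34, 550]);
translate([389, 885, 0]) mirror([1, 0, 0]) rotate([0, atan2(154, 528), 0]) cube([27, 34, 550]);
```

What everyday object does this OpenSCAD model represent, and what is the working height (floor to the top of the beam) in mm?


A sawhorse. The overall height is 584 mm.

A beam across two mirrored pairs of raked legs — a sawhorse. The beam's underside is at z = 528 (matching the legs' vertical rise in atan2(154, 528)) and the beam is 56 mm tall, so its top is at 528 + 56 = 584 mm. The raked legs top out at the beam's underside, so that is the highest point.


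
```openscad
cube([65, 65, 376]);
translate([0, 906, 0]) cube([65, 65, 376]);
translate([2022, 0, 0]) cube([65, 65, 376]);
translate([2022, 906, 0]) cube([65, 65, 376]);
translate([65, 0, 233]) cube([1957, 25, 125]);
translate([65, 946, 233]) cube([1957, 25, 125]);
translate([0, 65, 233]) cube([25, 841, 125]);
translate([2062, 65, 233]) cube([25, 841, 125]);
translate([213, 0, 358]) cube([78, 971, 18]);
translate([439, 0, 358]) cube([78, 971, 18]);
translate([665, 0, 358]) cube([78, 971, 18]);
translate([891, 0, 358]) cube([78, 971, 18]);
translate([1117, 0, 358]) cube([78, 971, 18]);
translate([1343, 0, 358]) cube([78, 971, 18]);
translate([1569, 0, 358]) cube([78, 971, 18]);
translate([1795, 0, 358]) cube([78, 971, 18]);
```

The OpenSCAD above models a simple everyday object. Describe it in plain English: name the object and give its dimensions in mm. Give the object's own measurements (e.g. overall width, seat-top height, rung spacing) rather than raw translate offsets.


A bed frame 2087 mm long (x) by 971 mm wide (y). Four 65×65 mm corner posts, 376 mm tall, at the corners of the footprint. Four rails of 25 mm thickness and 125 mm height run between adjacent posts with their undersides at z = 233 mm, their outer faces flush with the outside of the frame (the two x-running rails run between the posts' inner faces; the two y-running rails run between the posts' inner faces). 8 slats, each 78 mm wide (x) and 18 mm thick, lie across the top of the two x-running rails, running the full 971 mm width of the frame in y; along x they sit between the end posts with a 148 mm gap after the −x posts and between neighbouring slats, leaving 149 mm before the +x posts.


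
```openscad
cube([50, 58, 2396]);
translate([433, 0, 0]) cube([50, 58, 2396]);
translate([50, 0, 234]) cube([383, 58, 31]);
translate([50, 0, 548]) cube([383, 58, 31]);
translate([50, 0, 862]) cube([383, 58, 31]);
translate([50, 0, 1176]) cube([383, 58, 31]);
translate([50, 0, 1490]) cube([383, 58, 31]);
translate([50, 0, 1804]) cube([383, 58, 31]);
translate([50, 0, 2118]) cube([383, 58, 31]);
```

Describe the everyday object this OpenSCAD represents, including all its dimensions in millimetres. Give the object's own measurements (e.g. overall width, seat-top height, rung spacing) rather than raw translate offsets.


A straight ladder. Two 50×58 mm vertical rails, 2396 mm tall, stand 483 mm apart (outside-to-outside) with their front faces coplanar on the −y side. 7 rungs, each 58 mm deep and 31 mm tall, span between the inner faces of the rails, front faces flush with the rails. The lowest rung's underside is at z = 234 mm and rungs are spaced 314 mm apart (underside to underside).


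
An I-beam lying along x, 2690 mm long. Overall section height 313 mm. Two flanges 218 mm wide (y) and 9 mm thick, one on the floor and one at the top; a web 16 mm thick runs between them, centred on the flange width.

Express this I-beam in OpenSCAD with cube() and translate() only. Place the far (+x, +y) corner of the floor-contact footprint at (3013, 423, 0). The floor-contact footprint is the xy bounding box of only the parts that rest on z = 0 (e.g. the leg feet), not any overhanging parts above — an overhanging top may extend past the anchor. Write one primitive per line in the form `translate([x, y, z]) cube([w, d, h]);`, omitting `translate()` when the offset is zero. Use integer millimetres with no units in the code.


translate([323, 205, 0]) cube([2690, 218, 9]);
translate([323, 306, 9]) cube([2690, 16, 295]);
translate([323, 205, 304]) cube([2690, 218, 9]);


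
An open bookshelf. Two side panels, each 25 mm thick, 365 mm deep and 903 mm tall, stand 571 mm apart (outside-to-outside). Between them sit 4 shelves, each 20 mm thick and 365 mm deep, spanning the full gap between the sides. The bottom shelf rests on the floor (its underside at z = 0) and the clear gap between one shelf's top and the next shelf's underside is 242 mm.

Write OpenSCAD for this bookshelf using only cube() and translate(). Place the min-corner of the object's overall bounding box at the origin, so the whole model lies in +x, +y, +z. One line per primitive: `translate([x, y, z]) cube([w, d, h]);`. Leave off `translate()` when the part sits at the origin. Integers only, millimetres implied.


cube([25, 365, 903]);
translate([546, 0, 0]) cube([25, 365, 903]);
translate([25, 0, 0]) cube([521, 365, 20]);
translate([25, 0, 262]) cube([521, 365, 20]);
translate([25, 0, 524]) cube([521, 365, 20]);
translate([25, 0, 786]) cube([521, 365, 20]);


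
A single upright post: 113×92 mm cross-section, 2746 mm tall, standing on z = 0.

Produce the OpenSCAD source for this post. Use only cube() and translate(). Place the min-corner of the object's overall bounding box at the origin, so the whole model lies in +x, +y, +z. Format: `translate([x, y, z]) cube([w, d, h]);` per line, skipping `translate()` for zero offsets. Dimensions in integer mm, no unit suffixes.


cube([113, 92, 2746]);


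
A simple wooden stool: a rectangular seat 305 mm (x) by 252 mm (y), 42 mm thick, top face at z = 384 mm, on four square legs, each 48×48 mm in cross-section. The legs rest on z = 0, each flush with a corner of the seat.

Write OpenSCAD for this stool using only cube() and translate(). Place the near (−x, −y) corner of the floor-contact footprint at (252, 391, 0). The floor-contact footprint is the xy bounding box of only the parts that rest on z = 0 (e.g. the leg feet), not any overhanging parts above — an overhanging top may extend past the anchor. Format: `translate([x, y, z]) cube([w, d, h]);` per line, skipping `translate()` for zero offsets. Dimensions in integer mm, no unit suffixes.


// leg_h = 384 - 42 = 342
translate([252, 391, 342]) cube([305, 252, 42]);
translate([252, 391, 0]) cube([48, 48, 342]);
translate([509, 391, 0]) cube([48, 48, 342]);
translate([252, 595, 0]) cube([48, 48, 342]);
translate([509, 595, 0]) cube([48, 48, 342]);


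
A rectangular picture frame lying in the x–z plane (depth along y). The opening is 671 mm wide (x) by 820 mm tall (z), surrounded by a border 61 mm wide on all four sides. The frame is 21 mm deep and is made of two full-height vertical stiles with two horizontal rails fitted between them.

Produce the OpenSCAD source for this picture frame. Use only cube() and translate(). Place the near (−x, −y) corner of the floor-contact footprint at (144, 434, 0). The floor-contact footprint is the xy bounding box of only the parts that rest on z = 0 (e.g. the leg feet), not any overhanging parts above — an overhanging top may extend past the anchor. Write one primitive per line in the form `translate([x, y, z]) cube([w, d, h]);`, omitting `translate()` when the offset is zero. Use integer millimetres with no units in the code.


translate([144, 434, 0]) cube([61, 21, 942]);
translate([876, 434, 0]) cube([61, 21, 942]);
translate([205, 434, 0]) cube([671, 21, 61]);
translate([205, 434, 881]) cube([671, 21, 61]);


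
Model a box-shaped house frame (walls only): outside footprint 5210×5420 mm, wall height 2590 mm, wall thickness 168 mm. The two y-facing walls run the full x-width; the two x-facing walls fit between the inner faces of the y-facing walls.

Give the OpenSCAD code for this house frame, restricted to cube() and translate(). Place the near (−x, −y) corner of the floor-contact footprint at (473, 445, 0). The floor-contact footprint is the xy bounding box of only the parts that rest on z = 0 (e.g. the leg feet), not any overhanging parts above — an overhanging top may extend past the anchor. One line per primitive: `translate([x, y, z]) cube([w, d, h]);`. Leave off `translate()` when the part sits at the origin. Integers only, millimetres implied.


translate([473, 445, 0]) cube([5210, 168, 2590]);
translate([473, 5697, 0]) cube([5210, 168, 2590]);
translate([473, 613, 0]) cube([168, 5084, 2590]);
translate([5515, 613, 0]) cube([168, 5084, 2590]);


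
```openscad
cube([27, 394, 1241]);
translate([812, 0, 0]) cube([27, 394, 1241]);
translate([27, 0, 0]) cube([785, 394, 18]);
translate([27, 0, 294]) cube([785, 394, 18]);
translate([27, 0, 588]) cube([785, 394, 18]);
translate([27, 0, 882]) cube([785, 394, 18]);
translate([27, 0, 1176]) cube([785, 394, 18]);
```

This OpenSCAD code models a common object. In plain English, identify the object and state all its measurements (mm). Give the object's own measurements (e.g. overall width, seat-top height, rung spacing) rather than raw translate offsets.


An open bookshelf. Two side panels, each 27 mm thick, 394 mm deep and 1241 mm tall, stand 839 mm apart (outside-to-outside). Between them sit 5 shelves, each 18 mm thick and 394 mm deep, spanning the full gap between the sides. The bottom shelf rests on the floor (its underside at z = 0) and the clear gap between one shelf's top and the next shelf's underside is 276 mm.


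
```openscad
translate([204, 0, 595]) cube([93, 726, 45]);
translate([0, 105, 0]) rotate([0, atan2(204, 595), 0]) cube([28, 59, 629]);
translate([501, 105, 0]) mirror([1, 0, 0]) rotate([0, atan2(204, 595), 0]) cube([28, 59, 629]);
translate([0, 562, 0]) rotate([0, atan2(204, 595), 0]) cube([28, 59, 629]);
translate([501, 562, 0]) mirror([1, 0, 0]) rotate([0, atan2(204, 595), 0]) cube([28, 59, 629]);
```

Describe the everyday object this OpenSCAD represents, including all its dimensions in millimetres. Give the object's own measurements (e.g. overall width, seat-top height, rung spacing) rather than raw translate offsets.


A sawhorse. A 93×726×45 mm beam (x, y, z) sits on two A-frame leg pairs. Each pair is two raked legs of 28×59 mm section (59 mm along y) splaying symmetrically in x. Each leg rises 595 mm vertically over 204 mm of horizontal reach and is 629 mm long along its own axis. Every leg's outer bottom edge rests on the floor and its outer top edge meets a bottom edge of the beam — the left legs (tilting toward +x) meet the beam's −x bottom edge, the right legs (their mirror images, tilting toward −x) meet its +x bottom edge — so the leg tops tuck under the beam, the beam's underside is 595 mm above the floor, and the feet are 501 mm apart outside-to-outside with the beam centred between them. The two leg pairs are set in 105 mm from either end of the beam.


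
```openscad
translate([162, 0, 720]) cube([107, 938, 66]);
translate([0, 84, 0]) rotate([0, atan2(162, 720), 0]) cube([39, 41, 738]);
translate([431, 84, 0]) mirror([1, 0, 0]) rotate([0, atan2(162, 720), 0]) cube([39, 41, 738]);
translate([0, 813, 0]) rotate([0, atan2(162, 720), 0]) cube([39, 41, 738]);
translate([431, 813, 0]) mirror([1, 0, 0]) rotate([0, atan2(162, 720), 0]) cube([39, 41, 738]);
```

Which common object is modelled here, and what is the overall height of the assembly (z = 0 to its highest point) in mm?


A sawhorse. The overall height is 786 mm.

A beam across two mirrored pairs of raked legs — a sawhorse. The beam's underside is at z = 720 (matching the legs' vertical rise in atan2(162, 720)) and the beam is 66 mm tall, so its top is at 720 + 66 = 786 mm. The raked legs top out at the beam's underside, so that is the highest point.


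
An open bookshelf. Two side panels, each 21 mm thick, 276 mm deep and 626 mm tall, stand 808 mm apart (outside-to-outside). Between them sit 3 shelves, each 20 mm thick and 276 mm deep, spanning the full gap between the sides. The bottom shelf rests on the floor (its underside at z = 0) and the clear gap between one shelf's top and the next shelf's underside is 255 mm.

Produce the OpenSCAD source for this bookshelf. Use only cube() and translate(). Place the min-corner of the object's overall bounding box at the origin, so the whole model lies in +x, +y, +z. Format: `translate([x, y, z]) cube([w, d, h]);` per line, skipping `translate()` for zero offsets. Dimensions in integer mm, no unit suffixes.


cube([21, 276, 626]);
translate([787, 0, 0]) cube([21, 276, 626]);
translate([21, 0, 0]) cube([766, 276, 20]);
translate([21, 0, 275]) cube([766, 276, 20]);
translate([21, 0, 550]) cube([766, 276, 20]);


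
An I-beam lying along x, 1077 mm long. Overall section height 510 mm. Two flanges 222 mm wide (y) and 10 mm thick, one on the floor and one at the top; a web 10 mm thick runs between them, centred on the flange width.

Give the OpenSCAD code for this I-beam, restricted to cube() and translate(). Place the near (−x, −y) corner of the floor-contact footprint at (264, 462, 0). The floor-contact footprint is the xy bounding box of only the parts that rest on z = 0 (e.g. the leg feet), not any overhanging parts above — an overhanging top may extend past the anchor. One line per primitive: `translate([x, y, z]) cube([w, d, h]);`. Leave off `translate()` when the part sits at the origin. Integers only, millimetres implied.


translate([264, 462, 0]) cube([1077, 222, 10]);
translate([264, 568, 10]) cube([1077, 10, 490]);
translate([264, 462, 500]) cube([1077, 222, 10]);


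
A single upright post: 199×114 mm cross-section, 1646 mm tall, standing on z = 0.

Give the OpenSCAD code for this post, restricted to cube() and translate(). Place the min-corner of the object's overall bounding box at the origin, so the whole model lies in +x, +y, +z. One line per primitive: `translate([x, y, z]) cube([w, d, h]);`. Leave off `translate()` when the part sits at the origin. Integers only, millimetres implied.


cube([199, 114, 1646]);


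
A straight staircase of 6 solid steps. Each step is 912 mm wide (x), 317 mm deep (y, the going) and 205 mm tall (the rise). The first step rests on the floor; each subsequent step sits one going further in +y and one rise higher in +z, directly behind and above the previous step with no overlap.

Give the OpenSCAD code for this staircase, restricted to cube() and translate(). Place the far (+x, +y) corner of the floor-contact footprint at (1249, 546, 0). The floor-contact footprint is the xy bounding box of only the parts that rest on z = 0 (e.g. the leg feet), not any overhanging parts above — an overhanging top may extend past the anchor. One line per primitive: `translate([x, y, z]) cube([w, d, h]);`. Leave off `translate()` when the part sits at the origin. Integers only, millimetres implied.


translate([337, 229, 0]) cube([912, 317, 205]);
translate([337, 546, 205]) cube([912, 317, 205]);
translate([337, 863, 410]) cube([912, 317, 205]);
translate([337, 1180, 615]) cube([912, 317, 205]);
translate([337, 1497, 820]) cube([912, 317, 205]);
translate([337, 1814, 1025]) cube([912, 317, 205]);


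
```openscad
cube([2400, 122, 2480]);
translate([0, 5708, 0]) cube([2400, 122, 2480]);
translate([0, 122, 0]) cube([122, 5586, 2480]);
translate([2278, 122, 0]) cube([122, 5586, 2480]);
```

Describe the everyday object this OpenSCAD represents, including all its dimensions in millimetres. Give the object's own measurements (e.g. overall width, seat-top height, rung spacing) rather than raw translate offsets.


The wall frame of a small rectangular building: four walls, each 2480 mm tall and 122 mm thick, enclosing a footprint 2400 mm (x) by 5830 mm (y) outside-to-outside, with no floor or roof. The front and back walls (the −y and +y sides) span the full width; the two side walls fit between them.


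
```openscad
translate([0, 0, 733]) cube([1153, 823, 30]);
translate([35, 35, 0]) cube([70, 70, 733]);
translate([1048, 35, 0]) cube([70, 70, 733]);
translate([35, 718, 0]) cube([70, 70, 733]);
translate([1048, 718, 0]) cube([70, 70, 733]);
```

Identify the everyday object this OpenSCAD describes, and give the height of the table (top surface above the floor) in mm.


A table. The table height is 763 mm.

A 1153×823×30 slab sits at z = 733 on four 70 mm square posts — a table. The top surface is at 733 + 30 = 763 mm.
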